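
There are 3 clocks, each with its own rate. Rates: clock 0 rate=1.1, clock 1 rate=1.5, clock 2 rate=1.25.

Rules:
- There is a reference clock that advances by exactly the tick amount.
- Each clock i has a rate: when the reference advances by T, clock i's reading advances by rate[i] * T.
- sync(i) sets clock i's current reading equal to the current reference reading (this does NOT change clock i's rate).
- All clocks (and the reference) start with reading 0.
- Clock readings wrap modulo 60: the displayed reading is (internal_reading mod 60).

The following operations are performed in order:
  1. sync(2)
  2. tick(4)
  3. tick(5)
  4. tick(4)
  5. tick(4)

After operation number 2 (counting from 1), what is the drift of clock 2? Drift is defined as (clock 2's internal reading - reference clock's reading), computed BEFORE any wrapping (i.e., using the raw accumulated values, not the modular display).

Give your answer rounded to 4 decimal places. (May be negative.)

Answer: 1.0000

Derivation:
After op 1 sync(2): ref=0.0000 raw=[0.0000 0.0000 0.0000]
After op 2 tick(4): ref=4.0000 raw=[4.4000 6.0000 5.0000]
Drift of clock 2 after op 2: 5.0000 - 4.0000 = 1.0000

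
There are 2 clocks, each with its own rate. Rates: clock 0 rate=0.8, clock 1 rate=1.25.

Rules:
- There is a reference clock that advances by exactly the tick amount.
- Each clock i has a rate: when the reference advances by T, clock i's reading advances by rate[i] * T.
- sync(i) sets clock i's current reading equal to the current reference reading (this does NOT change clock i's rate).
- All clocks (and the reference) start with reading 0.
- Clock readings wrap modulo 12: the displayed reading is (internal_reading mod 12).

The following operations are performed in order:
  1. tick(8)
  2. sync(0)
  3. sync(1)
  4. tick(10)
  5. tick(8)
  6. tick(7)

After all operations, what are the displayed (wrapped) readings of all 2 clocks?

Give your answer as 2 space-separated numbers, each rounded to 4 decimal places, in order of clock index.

Answer: 4.0000 3.2500

Derivation:
After op 1 tick(8): ref=8.0000 raw=[6.4000 10.0000]
After op 2 sync(0): ref=8.0000 raw=[8.0000 10.0000]
After op 3 sync(1): ref=8.0000 raw=[8.0000 8.0000]
After op 4 tick(10): ref=18.0000 raw=[16.0000 20.5000]
After op 5 tick(8): ref=26.0000 raw=[22.4000 30.5000]
After op 6 tick(7): ref=33.0000 raw=[28.0000 39.2500]
Wrap final raw readings (mod 12): 28.0000 mod 12 = 4.0000; 39.2500 mod 12 = 3.2500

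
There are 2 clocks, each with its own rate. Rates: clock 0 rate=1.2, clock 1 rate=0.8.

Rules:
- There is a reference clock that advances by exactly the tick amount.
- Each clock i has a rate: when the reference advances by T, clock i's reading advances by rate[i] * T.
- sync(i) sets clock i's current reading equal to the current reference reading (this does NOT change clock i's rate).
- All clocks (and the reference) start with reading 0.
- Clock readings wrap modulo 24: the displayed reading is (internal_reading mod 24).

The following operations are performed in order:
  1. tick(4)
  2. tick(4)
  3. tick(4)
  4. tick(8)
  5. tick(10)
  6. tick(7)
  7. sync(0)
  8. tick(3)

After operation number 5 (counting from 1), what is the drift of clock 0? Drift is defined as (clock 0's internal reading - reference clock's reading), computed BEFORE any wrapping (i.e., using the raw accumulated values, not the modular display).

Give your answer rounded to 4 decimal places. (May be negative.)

After op 1 tick(4): ref=4.0000 raw=[4.8000 3.2000]
After op 2 tick(4): ref=8.0000 raw=[9.6000 6.4000]
After op 3 tick(4): ref=12.0000 raw=[14.4000 9.6000]
After op 4 tick(8): ref=20.0000 raw=[24.0000 16.0000]
After op 5 tick(10): ref=30.0000 raw=[36.0000 24.0000]
Drift of clock 0 after op 5: 36.0000 - 30.0000 = 6.0000

Answer: 6.0000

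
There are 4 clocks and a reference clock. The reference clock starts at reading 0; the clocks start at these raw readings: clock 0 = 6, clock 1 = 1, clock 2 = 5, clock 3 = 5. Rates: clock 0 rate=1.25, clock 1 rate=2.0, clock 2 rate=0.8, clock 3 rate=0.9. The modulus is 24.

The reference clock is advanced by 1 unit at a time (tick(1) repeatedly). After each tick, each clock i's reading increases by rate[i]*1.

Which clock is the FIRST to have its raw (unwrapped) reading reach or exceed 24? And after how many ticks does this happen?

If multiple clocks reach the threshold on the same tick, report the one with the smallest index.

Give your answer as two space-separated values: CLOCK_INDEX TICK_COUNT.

clock 0: start=6, rate=1.25, needs 24-6 = 18; ticks = ceil(18/1.25) = ceil(14.4000) = 15; reading at tick 15 = 6 + 1.25*15 = 24.7500
clock 1: start=1, rate=2.0, needs 24-1 = 23; ticks = ceil(23/2.0) = ceil(11.5000) = 12; reading at tick 12 = 1 + 2.0*12 = 25.0000
clock 2: start=5, rate=0.8, needs 24-5 = 19; ticks = ceil(19/0.8) = ceil(23.7500) = 24; reading at tick 24 = 5 + 0.8*24 = 24.2000
clock 3: start=5, rate=0.9, needs 24-5 = 19; ticks = ceil(19/0.9) = ceil(21.1111) = 22; reading at tick 22 = 5 + 0.9*22 = 24.8000
Minimum tick count = 12; winners = [1]; smallest index = 1

Answer: 1 12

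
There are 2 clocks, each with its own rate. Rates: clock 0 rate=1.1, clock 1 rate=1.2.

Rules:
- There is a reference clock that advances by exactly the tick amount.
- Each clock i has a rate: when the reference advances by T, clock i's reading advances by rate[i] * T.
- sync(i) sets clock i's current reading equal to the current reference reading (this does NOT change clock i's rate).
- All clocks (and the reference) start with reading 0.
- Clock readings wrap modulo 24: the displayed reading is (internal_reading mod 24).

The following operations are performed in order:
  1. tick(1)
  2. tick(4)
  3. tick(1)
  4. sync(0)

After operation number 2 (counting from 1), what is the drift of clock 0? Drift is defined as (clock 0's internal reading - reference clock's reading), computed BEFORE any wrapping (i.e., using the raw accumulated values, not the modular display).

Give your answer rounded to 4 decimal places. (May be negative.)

After op 1 tick(1): ref=1.0000 raw=[1.1000 1.2000]
After op 2 tick(4): ref=5.0000 raw=[5.5000 6.0000]
Drift of clock 0 after op 2: 5.5000 - 5.0000 = 0.5000

Answer: 0.5000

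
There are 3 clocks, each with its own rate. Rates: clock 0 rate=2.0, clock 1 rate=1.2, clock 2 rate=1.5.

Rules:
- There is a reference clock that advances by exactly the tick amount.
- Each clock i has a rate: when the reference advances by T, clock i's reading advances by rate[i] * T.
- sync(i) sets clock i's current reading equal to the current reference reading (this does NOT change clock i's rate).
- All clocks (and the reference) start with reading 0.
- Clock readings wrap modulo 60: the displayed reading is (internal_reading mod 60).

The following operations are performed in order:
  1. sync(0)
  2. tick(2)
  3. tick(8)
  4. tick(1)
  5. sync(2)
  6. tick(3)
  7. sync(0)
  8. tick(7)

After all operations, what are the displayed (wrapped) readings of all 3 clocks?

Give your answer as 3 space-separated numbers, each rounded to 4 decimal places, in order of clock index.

After op 1 sync(0): ref=0.0000 raw=[0.0000 0.0000 0.0000]
After op 2 tick(2): ref=2.0000 raw=[4.0000 2.4000 3.0000]
After op 3 tick(8): ref=10.0000 raw=[20.0000 12.0000 15.0000]
After op 4 tick(1): ref=11.0000 raw=[22.0000 13.2000 16.5000]
After op 5 sync(2): ref=11.0000 raw=[22.0000 13.2000 11.0000]
After op 6 tick(3): ref=14.0000 raw=[28.0000 16.8000 15.5000]
After op 7 sync(0): ref=14.0000 raw=[14.0000 16.8000 15.5000]
After op 8 tick(7): ref=21.0000 raw=[28.0000 25.2000 26.0000]
Wrap final raw readings (mod 60): 28.0000 mod 60 = 28.0000; 25.2000 mod 60 = 25.2000; 26.0000 mod 60 = 26.0000

Answer: 28.0000 25.2000 26.0000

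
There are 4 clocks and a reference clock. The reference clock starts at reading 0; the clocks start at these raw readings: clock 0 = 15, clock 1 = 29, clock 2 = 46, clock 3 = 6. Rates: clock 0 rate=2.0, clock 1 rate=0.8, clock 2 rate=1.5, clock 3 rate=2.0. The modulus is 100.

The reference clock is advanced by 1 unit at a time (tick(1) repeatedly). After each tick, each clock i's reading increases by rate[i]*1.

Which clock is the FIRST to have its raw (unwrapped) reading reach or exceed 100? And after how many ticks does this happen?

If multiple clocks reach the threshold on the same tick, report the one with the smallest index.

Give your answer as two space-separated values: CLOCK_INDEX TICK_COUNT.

Answer: 2 36

Derivation:
clock 0: start=15, rate=2.0, needs 100-15 = 85; ticks = ceil(85/2.0) = ceil(42.5000) = 43; reading at tick 43 = 15 + 2.0*43 = 101.0000
clock 1: start=29, rate=0.8, needs 100-29 = 71; ticks = ceil(71/0.8) = ceil(88.7500) = 89; reading at tick 89 = 29 + 0.8*89 = 100.2000
clock 2: start=46, rate=1.5, needs 100-46 = 54; ticks = ceil(54/1.5) = ceil(36.0000) = 36; reading at tick 36 = 46 + 1.5*36 = 100.0000
clock 3: start=6, rate=2.0, needs 100-6 = 94; ticks = ceil(94/2.0) = ceil(47.0000) = 47; reading at tick 47 = 6 + 2.0*47 = 100.0000
Minimum tick count = 36; winners = [2]; smallest index = 2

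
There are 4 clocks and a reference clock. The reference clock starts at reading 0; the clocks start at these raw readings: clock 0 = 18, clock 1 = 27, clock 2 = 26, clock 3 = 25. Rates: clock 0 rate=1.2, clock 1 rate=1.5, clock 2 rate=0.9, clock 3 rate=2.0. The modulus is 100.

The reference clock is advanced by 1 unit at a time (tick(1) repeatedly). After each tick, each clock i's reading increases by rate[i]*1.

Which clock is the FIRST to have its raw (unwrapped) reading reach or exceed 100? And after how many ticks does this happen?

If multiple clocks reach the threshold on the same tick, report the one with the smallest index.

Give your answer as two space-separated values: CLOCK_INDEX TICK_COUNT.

clock 0: start=18, rate=1.2, needs 100-18 = 82; ticks = ceil(82/1.2) = ceil(68.3333) = 69; reading at tick 69 = 18 + 1.2*69 = 100.8000
clock 1: start=27, rate=1.5, needs 100-27 = 73; ticks = ceil(73/1.5) = ceil(48.6667) = 49; reading at tick 49 = 27 + 1.5*49 = 100.5000
clock 2: start=26, rate=0.9, needs 100-26 = 74; ticks = ceil(74/0.9) = ceil(82.2222) = 83; reading at tick 83 = 26 + 0.9*83 = 100.7000
clock 3: start=25, rate=2.0, needs 100-25 = 75; ticks = ceil(75/2.0) = ceil(37.5000) = 38; reading at tick 38 = 25 + 2.0*38 = 101.0000
Minimum tick count = 38; winners = [3]; smallest index = 3

Answer: 3 38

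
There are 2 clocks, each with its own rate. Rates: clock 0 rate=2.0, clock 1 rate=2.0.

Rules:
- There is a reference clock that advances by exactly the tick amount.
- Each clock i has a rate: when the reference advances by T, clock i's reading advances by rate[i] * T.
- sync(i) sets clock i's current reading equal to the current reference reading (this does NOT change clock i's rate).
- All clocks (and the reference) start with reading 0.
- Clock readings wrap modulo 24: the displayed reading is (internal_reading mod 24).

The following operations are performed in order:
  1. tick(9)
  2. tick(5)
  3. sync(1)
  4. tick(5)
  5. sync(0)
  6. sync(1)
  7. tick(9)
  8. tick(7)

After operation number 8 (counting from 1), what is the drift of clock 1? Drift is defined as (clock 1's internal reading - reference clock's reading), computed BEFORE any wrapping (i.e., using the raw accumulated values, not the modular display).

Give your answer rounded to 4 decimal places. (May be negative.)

After op 1 tick(9): ref=9.0000 raw=[18.0000 18.0000]
After op 2 tick(5): ref=14.0000 raw=[28.0000 28.0000]
After op 3 sync(1): ref=14.0000 raw=[28.0000 14.0000]
After op 4 tick(5): ref=19.0000 raw=[38.0000 24.0000]
After op 5 sync(0): ref=19.0000 raw=[19.0000 24.0000]
After op 6 sync(1): ref=19.0000 raw=[19.0000 19.0000]
After op 7 tick(9): ref=28.0000 raw=[37.0000 37.0000]
After op 8 tick(7): ref=35.0000 raw=[51.0000 51.0000]
Drift of clock 1 after op 8: 51.0000 - 35.0000 = 16.0000

Answer: 16.0000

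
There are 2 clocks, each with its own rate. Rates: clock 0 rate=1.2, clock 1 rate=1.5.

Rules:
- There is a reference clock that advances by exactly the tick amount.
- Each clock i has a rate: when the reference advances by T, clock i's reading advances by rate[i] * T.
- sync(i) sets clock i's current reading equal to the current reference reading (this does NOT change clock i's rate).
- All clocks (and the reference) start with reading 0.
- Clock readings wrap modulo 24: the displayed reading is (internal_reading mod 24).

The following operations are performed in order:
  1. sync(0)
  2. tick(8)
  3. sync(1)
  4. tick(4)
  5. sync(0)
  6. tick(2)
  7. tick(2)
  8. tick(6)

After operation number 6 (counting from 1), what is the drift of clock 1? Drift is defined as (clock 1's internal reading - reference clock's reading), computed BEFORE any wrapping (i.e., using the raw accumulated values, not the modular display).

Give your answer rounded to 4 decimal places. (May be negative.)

Answer: 3.0000

Derivation:
After op 1 sync(0): ref=0.0000 raw=[0.0000 0.0000]
After op 2 tick(8): ref=8.0000 raw=[9.6000 12.0000]
After op 3 sync(1): ref=8.0000 raw=[9.6000 8.0000]
After op 4 tick(4): ref=12.0000 raw=[14.4000 14.0000]
After op 5 sync(0): ref=12.0000 raw=[12.0000 14.0000]
After op 6 tick(2): ref=14.0000 raw=[14.4000 17.0000]
Drift of clock 1 after op 6: 17.0000 - 14.0000 = 3.0000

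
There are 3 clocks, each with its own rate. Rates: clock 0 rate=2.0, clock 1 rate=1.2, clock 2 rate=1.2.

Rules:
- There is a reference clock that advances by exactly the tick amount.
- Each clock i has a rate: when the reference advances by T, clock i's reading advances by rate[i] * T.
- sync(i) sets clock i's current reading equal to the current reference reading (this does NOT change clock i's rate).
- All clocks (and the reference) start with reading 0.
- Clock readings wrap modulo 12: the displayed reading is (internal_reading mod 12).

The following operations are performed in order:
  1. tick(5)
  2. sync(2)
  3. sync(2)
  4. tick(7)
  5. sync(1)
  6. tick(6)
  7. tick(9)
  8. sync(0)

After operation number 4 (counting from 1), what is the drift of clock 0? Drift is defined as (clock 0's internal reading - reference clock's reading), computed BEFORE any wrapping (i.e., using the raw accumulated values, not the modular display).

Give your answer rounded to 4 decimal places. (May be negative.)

After op 1 tick(5): ref=5.0000 raw=[10.0000 6.0000 6.0000]
After op 2 sync(2): ref=5.0000 raw=[10.0000 6.0000 5.0000]
After op 3 sync(2): ref=5.0000 raw=[10.0000 6.0000 5.0000]
After op 4 tick(7): ref=12.0000 raw=[24.0000 14.4000 13.4000]
Drift of clock 0 after op 4: 24.0000 - 12.0000 = 12.0000

Answer: 12.0000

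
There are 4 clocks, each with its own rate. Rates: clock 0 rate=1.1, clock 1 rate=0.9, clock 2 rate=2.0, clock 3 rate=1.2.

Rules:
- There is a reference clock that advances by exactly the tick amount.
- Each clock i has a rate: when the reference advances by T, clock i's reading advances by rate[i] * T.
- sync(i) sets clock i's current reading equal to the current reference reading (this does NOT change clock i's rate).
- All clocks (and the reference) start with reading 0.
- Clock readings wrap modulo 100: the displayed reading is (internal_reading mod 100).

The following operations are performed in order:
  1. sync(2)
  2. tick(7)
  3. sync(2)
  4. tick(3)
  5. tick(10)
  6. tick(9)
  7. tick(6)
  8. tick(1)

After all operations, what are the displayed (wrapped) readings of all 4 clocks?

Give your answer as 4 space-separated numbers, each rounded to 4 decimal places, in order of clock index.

Answer: 39.6000 32.4000 65.0000 43.2000

Derivation:
After op 1 sync(2): ref=0.0000 raw=[0.0000 0.0000 0.0000 0.0000]
After op 2 tick(7): ref=7.0000 raw=[7.7000 6.3000 14.0000 8.4000]
After op 3 sync(2): ref=7.0000 raw=[7.7000 6.3000 7.0000 8.4000]
After op 4 tick(3): ref=10.0000 raw=[11.0000 9.0000 13.0000 12.0000]
After op 5 tick(10): ref=20.0000 raw=[22.0000 18.0000 33.0000 24.0000]
After op 6 tick(9): ref=29.0000 raw=[31.9000 26.1000 51.0000 34.8000]
After op 7 tick(6): ref=35.0000 raw=[38.5000 31.5000 63.0000 42.0000]
After op 8 tick(1): ref=36.0000 raw=[39.6000 32.4000 65.0000 43.2000]
Wrap final raw readings (mod 100): 39.6000 mod 100 = 39.6000; 32.4000 mod 100 = 32.4000; 65.0000 mod 100 = 65.0000; 43.2000 mod 100 = 43.2000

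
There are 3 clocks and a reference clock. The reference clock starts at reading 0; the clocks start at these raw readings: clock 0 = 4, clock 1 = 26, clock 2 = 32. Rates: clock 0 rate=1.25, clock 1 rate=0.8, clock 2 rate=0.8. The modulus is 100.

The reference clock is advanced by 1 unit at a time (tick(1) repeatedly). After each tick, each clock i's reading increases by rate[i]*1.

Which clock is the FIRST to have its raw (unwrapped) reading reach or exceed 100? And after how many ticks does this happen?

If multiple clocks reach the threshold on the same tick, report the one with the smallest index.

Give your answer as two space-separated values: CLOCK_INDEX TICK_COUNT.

clock 0: start=4, rate=1.25, needs 100-4 = 96; ticks = ceil(96/1.25) = ceil(76.8000) = 77; reading at tick 77 = 4 + 1.25*77 = 100.2500
clock 1: start=26, rate=0.8, needs 100-26 = 74; ticks = ceil(74/0.8) = ceil(92.5000) = 93; reading at tick 93 = 26 + 0.8*93 = 100.4000
clock 2: start=32, rate=0.8, needs 100-32 = 68; ticks = ceil(68/0.8) = ceil(85.0000) = 85; reading at tick 85 = 32 + 0.8*85 = 100.0000
Minimum tick count = 77; winners = [0]; smallest index = 0

Answer: 0 77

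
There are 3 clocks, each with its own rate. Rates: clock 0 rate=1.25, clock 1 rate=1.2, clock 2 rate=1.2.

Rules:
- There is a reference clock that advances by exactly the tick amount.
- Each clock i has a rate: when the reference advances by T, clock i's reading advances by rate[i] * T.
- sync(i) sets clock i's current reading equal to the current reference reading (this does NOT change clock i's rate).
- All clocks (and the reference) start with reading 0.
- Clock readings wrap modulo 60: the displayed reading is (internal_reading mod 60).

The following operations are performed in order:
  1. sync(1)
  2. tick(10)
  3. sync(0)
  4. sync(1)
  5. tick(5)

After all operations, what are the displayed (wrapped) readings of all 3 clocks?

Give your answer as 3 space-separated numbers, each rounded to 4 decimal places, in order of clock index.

Answer: 16.2500 16.0000 18.0000

Derivation:
After op 1 sync(1): ref=0.0000 raw=[0.0000 0.0000 0.0000]
After op 2 tick(10): ref=10.0000 raw=[12.5000 12.0000 12.0000]
After op 3 sync(0): ref=10.0000 raw=[10.0000 12.0000 12.0000]
After op 4 sync(1): ref=10.0000 raw=[10.0000 10.0000 12.0000]
After op 5 tick(5): ref=15.0000 raw=[16.2500 16.0000 18.0000]
Wrap final raw readings (mod 60): 16.2500 mod 60 = 16.2500; 16.0000 mod 60 = 16.0000; 18.0000 mod 60 = 18.0000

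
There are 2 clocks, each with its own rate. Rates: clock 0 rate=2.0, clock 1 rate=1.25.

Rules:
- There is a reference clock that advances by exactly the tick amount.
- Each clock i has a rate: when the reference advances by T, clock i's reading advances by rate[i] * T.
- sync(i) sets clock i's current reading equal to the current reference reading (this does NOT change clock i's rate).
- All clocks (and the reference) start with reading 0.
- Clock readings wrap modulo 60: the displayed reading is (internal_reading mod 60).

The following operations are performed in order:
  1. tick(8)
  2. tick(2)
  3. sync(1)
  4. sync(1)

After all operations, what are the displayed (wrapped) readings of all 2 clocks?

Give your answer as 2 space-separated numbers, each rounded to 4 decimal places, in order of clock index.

Answer: 20.0000 10.0000

Derivation:
After op 1 tick(8): ref=8.0000 raw=[16.0000 10.0000]
After op 2 tick(2): ref=10.0000 raw=[20.0000 12.5000]
After op 3 sync(1): ref=10.0000 raw=[20.0000 10.0000]
After op 4 sync(1): ref=10.0000 raw=[20.0000 10.0000]
Wrap final raw readings (mod 60): 20.0000 mod 60 = 20.0000; 10.0000 mod 60 = 10.0000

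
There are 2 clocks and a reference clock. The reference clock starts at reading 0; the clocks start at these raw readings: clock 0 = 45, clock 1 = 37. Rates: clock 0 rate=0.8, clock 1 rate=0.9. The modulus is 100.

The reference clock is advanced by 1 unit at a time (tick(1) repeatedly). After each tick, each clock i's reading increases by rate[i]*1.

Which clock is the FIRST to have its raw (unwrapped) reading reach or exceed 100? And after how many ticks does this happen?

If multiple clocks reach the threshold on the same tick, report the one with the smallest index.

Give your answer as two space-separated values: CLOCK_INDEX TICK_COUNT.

clock 0: start=45, rate=0.8, needs 100-45 = 55; ticks = ceil(55/0.8) = ceil(68.7500) = 69; reading at tick 69 = 45 + 0.8*69 = 100.2000
clock 1: start=37, rate=0.9, needs 100-37 = 63; ticks = ceil(63/0.9) = ceil(70.0000) = 70; reading at tick 70 = 37 + 0.9*70 = 100.0000
Minimum tick count = 69; winners = [0]; smallest index = 0

Answer: 0 69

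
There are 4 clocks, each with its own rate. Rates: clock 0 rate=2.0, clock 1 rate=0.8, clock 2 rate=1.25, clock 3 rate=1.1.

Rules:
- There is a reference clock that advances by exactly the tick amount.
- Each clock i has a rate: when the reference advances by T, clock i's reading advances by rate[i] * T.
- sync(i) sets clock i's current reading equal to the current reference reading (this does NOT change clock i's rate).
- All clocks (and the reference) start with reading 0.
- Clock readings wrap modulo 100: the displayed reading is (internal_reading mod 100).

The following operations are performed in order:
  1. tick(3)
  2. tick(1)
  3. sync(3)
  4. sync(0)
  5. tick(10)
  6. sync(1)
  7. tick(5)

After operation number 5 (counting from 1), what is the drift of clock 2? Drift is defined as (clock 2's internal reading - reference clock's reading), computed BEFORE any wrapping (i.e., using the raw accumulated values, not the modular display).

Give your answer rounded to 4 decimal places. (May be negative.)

After op 1 tick(3): ref=3.0000 raw=[6.0000 2.4000 3.7500 3.3000]
After op 2 tick(1): ref=4.0000 raw=[8.0000 3.2000 5.0000 4.4000]
After op 3 sync(3): ref=4.0000 raw=[8.0000 3.2000 5.0000 4.0000]
After op 4 sync(0): ref=4.0000 raw=[4.0000 3.2000 5.0000 4.0000]
After op 5 tick(10): ref=14.0000 raw=[24.0000 11.2000 17.5000 15.0000]
Drift of clock 2 after op 5: 17.5000 - 14.0000 = 3.5000

Answer: 3.5000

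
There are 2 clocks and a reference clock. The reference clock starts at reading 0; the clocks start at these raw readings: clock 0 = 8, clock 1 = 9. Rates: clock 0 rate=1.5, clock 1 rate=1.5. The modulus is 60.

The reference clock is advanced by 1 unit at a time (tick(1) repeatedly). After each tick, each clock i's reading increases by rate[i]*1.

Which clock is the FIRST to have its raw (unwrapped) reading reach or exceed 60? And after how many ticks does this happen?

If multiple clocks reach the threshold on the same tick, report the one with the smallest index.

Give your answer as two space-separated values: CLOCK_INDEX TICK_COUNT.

clock 0: start=8, rate=1.5, needs 60-8 = 52; ticks = ceil(52/1.5) = ceil(34.6667) = 35; reading at tick 35 = 8 + 1.5*35 = 60.5000
clock 1: start=9, rate=1.5, needs 60-9 = 51; ticks = ceil(51/1.5) = ceil(34.0000) = 34; reading at tick 34 = 9 + 1.5*34 = 60.0000
Minimum tick count = 34; winners = [1]; smallest index = 1

Answer: 1 34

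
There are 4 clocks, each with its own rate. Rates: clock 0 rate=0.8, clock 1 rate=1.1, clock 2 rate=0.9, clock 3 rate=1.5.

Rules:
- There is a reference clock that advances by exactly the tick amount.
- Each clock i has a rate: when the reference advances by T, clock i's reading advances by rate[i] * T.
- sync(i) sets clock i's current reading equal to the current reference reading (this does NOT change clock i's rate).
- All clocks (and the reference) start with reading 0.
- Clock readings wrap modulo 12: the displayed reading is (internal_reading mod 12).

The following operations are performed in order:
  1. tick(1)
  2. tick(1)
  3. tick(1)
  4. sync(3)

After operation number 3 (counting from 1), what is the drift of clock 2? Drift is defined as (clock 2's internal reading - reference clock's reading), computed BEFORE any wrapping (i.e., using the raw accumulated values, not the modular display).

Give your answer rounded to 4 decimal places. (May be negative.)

Answer: -0.3000

Derivation:
After op 1 tick(1): ref=1.0000 raw=[0.8000 1.1000 0.9000 1.5000]
After op 2 tick(1): ref=2.0000 raw=[1.6000 2.2000 1.8000 3.0000]
After op 3 tick(1): ref=3.0000 raw=[2.4000 3.3000 2.7000 4.5000]
Drift of clock 2 after op 3: 2.7000 - 3.0000 = -0.3000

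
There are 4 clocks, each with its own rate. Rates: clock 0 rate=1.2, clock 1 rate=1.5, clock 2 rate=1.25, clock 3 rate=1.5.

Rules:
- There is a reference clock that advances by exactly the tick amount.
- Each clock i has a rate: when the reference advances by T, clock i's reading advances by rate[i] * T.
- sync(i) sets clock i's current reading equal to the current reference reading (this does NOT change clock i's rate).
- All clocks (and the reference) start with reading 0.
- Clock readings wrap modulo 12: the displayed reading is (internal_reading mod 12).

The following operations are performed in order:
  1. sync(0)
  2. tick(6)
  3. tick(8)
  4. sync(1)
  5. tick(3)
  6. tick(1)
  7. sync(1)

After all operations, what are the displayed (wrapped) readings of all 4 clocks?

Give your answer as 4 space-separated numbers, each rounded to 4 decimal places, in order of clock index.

Answer: 9.6000 6.0000 10.5000 3.0000

Derivation:
After op 1 sync(0): ref=0.0000 raw=[0.0000 0.0000 0.0000 0.0000]
After op 2 tick(6): ref=6.0000 raw=[7.2000 9.0000 7.5000 9.0000]
After op 3 tick(8): ref=14.0000 raw=[16.8000 21.0000 17.5000 21.0000]
After op 4 sync(1): ref=14.0000 raw=[16.8000 14.0000 17.5000 21.0000]
After op 5 tick(3): ref=17.0000 raw=[20.4000 18.5000 21.2500 25.5000]
After op 6 tick(1): ref=18.0000 raw=[21.6000 20.0000 22.5000 27.0000]
After op 7 sync(1): ref=18.0000 raw=[21.6000 18.0000 22.5000 27.0000]
Wrap final raw readings (mod 12): 21.6000 mod 12 = 9.6000; 18.0000 mod 12 = 6.0000; 22.5000 mod 12 = 10.5000; 27.0000 mod 12 = 3.0000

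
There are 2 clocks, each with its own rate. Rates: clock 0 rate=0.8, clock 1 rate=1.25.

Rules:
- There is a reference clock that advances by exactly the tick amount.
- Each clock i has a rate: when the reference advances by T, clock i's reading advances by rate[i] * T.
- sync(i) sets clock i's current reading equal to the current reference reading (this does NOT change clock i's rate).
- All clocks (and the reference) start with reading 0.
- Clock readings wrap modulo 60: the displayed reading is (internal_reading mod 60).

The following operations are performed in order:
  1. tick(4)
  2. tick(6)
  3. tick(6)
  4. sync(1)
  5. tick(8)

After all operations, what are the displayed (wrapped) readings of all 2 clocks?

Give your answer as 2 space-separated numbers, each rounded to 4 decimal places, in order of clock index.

Answer: 19.2000 26.0000

Derivation:
After op 1 tick(4): ref=4.0000 raw=[3.2000 5.0000]
After op 2 tick(6): ref=10.0000 raw=[8.0000 12.5000]
After op 3 tick(6): ref=16.0000 raw=[12.8000 20.0000]
After op 4 sync(1): ref=16.0000 raw=[12.8000 16.0000]
After op 5 tick(8): ref=24.0000 raw=[19.2000 26.0000]
Wrap final raw readings (mod 60): 19.2000 mod 60 = 19.2000; 26.0000 mod 60 = 26.0000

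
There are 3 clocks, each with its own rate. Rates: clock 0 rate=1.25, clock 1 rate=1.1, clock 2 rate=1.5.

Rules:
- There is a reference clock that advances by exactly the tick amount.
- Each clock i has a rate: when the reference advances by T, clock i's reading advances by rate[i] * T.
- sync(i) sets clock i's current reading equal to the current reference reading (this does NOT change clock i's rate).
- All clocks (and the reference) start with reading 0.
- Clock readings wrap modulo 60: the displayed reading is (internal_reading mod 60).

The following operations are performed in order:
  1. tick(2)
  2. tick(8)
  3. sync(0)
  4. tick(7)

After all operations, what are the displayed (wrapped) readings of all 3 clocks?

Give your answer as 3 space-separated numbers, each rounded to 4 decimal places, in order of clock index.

Answer: 18.7500 18.7000 25.5000

Derivation:
After op 1 tick(2): ref=2.0000 raw=[2.5000 2.2000 3.0000]
After op 2 tick(8): ref=10.0000 raw=[12.5000 11.0000 15.0000]
After op 3 sync(0): ref=10.0000 raw=[10.0000 11.0000 15.0000]
After op 4 tick(7): ref=17.0000 raw=[18.7500 18.7000 25.5000]
Wrap final raw readings (mod 60): 18.7500 mod 60 = 18.7500; 18.7000 mod 60 = 18.7000; 25.5000 mod 60 = 25.5000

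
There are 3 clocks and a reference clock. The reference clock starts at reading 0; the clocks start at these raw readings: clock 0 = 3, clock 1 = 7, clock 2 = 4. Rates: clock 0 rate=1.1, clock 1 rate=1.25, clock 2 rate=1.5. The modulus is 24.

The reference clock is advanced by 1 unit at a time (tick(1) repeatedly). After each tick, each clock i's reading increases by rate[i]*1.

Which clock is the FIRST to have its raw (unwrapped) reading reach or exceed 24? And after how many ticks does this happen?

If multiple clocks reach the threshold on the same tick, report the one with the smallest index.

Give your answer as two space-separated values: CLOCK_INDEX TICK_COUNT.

clock 0: start=3, rate=1.1, needs 24-3 = 21; ticks = ceil(21/1.1) = ceil(19.0909) = 20; reading at tick 20 = 3 + 1.1*20 = 25.0000
clock 1: start=7, rate=1.25, needs 24-7 = 17; ticks = ceil(17/1.25) = ceil(13.6000) = 14; reading at tick 14 = 7 + 1.25*14 = 24.5000
clock 2: start=4, rate=1.5, needs 24-4 = 20; ticks = ceil(20/1.5) = ceil(13.3333) = 14; reading at tick 14 = 4 + 1.5*14 = 25.0000
Minimum tick count = 14; winners = [1, 2]; smallest index = 1

Answer: 1 14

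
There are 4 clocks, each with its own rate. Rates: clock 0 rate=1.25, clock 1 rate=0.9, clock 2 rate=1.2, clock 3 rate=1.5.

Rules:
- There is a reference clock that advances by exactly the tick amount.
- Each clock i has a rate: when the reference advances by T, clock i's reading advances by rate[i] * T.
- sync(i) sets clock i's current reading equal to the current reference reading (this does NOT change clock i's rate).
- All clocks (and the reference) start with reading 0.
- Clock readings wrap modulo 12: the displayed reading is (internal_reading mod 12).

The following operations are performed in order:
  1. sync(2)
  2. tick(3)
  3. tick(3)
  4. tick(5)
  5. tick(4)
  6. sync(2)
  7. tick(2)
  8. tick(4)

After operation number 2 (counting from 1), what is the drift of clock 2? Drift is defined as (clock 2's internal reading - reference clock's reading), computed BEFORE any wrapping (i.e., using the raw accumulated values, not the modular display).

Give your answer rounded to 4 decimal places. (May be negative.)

Answer: 0.6000

Derivation:
After op 1 sync(2): ref=0.0000 raw=[0.0000 0.0000 0.0000 0.0000]
After op 2 tick(3): ref=3.0000 raw=[3.7500 2.7000 3.6000 4.5000]
Drift of clock 2 after op 2: 3.6000 - 3.0000 = 0.6000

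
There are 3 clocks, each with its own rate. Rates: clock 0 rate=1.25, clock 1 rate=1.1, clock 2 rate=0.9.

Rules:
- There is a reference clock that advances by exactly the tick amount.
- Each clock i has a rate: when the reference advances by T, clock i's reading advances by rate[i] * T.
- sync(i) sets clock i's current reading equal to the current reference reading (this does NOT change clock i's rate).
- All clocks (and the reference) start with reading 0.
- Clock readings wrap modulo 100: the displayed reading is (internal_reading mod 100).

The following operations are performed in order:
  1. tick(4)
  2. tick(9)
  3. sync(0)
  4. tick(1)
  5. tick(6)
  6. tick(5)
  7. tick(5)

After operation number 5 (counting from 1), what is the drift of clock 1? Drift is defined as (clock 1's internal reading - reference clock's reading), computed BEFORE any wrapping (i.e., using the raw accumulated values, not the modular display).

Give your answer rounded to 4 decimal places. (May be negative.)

Answer: 2.0000

Derivation:
After op 1 tick(4): ref=4.0000 raw=[5.0000 4.4000 3.6000]
After op 2 tick(9): ref=13.0000 raw=[16.2500 14.3000 11.7000]
After op 3 sync(0): ref=13.0000 raw=[13.0000 14.3000 11.7000]
After op 4 tick(1): ref=14.0000 raw=[14.2500 15.4000 12.6000]
After op 5 tick(6): ref=20.0000 raw=[21.7500 22.0000 18.0000]
Drift of clock 1 after op 5: 22.0000 - 20.0000 = 2.0000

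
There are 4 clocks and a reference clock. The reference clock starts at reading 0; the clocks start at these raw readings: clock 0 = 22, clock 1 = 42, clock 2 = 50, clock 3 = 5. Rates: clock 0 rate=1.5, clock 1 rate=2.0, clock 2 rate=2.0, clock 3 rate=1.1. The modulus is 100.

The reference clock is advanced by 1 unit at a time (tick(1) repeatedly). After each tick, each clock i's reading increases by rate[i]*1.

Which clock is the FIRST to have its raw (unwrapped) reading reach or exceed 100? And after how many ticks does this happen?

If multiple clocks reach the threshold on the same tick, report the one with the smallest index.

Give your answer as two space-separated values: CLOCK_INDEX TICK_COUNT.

Answer: 2 25

Derivation:
clock 0: start=22, rate=1.5, needs 100-22 = 78; ticks = ceil(78/1.5) = ceil(52.0000) = 52; reading at tick 52 = 22 + 1.5*52 = 100.0000
clock 1: start=42, rate=2.0, needs 100-42 = 58; ticks = ceil(58/2.0) = ceil(29.0000) = 29; reading at tick 29 = 42 + 2.0*29 = 100.0000
clock 2: start=50, rate=2.0, needs 100-50 = 50; ticks = ceil(50/2.0) = ceil(25.0000) = 25; reading at tick 25 = 50 + 2.0*25 = 100.0000
clock 3: start=5, rate=1.1, needs 100-5 = 95; ticks = ceil(95/1.1) = ceil(86.3636) = 87; reading at tick 87 = 5 + 1.1*87 = 100.7000
Minimum tick count = 25; winners = [2]; smallest index = 2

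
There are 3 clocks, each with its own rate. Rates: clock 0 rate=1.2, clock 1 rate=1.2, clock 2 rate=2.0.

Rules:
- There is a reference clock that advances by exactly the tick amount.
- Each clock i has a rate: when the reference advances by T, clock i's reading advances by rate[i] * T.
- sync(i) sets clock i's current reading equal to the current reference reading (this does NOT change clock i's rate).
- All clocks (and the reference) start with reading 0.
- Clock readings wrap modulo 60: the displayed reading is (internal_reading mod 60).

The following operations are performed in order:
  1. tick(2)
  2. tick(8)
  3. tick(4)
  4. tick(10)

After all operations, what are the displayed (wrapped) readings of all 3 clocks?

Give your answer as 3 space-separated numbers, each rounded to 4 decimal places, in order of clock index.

Answer: 28.8000 28.8000 48.0000

Derivation:
After op 1 tick(2): ref=2.0000 raw=[2.4000 2.4000 4.0000]
After op 2 tick(8): ref=10.0000 raw=[12.0000 12.0000 20.0000]
After op 3 tick(4): ref=14.0000 raw=[16.8000 16.8000 28.0000]
After op 4 tick(10): ref=24.0000 raw=[28.8000 28.8000 48.0000]
Wrap final raw readings (mod 60): 28.8000 mod 60 = 28.8000; 28.8000 mod 60 = 28.8000; 48.0000 mod 60 = 48.0000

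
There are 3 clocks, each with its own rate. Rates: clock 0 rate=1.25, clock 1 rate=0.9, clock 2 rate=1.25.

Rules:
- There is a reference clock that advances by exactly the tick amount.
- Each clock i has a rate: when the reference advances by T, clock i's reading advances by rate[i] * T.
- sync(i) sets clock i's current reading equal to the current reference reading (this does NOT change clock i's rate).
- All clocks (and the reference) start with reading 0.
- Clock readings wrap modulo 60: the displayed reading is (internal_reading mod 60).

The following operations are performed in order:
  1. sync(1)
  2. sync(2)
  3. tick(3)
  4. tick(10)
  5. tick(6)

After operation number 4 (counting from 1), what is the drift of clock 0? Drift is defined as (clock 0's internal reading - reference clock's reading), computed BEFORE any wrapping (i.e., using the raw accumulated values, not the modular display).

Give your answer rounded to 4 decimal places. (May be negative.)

Answer: 3.2500

Derivation:
After op 1 sync(1): ref=0.0000 raw=[0.0000 0.0000 0.0000]
After op 2 sync(2): ref=0.0000 raw=[0.0000 0.0000 0.0000]
After op 3 tick(3): ref=3.0000 raw=[3.7500 2.7000 3.7500]
After op 4 tick(10): ref=13.0000 raw=[16.2500 11.7000 16.2500]
Drift of clock 0 after op 4: 16.2500 - 13.0000 = 3.2500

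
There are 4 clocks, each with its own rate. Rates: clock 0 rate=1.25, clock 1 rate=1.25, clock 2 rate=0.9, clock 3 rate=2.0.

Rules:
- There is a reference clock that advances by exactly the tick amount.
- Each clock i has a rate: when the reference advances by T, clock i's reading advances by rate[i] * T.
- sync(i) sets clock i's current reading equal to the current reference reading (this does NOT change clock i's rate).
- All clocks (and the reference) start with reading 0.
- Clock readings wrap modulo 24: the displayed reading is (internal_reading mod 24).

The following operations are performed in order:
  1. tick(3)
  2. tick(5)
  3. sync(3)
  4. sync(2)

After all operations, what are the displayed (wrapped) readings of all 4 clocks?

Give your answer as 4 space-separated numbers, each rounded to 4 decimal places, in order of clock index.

Answer: 10.0000 10.0000 8.0000 8.0000

Derivation:
After op 1 tick(3): ref=3.0000 raw=[3.7500 3.7500 2.7000 6.0000]
After op 2 tick(5): ref=8.0000 raw=[10.0000 10.0000 7.2000 16.0000]
After op 3 sync(3): ref=8.0000 raw=[10.0000 10.0000 7.2000 8.0000]
After op 4 sync(2): ref=8.0000 raw=[10.0000 10.0000 8.0000 8.0000]
Wrap final raw readings (mod 24): 10.0000 mod 24 = 10.0000; 10.0000 mod 24 = 10.0000; 8.0000 mod 24 = 8.0000; 8.0000 mod 24 = 8.0000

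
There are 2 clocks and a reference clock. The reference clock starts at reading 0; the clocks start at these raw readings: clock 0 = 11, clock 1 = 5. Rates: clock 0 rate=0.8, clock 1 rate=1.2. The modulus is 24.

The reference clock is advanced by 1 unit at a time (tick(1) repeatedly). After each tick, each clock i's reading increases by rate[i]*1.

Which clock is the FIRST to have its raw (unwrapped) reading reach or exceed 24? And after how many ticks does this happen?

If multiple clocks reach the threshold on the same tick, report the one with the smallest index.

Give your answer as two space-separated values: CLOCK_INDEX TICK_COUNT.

clock 0: start=11, rate=0.8, needs 24-11 = 13; ticks = ceil(13/0.8) = ceil(16.2500) = 17; reading at tick 17 = 11 + 0.8*17 = 24.6000
clock 1: start=5, rate=1.2, needs 24-5 = 19; ticks = ceil(19/1.2) = ceil(15.8333) = 16; reading at tick 16 = 5 + 1.2*16 = 24.2000
Minimum tick count = 16; winners = [1]; smallest index = 1

Answer: 1 16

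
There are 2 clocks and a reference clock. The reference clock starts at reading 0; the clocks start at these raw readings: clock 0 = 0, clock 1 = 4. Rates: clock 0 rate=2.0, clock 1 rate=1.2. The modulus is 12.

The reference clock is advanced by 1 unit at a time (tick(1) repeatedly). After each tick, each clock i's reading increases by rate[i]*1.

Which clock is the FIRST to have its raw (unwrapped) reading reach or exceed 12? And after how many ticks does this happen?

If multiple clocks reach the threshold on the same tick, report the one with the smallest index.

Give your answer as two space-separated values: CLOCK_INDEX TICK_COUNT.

clock 0: start=0, rate=2.0, needs 12-0 = 12; ticks = ceil(12/2.0) = ceil(6.0000) = 6; reading at tick 6 = 0 + 2.0*6 = 12.0000
clock 1: start=4, rate=1.2, needs 12-4 = 8; ticks = ceil(8/1.2) = ceil(6.6667) = 7; reading at tick 7 = 4 + 1.2*7 = 12.4000
Minimum tick count = 6; winners = [0]; smallest index = 0

Answer: 0 6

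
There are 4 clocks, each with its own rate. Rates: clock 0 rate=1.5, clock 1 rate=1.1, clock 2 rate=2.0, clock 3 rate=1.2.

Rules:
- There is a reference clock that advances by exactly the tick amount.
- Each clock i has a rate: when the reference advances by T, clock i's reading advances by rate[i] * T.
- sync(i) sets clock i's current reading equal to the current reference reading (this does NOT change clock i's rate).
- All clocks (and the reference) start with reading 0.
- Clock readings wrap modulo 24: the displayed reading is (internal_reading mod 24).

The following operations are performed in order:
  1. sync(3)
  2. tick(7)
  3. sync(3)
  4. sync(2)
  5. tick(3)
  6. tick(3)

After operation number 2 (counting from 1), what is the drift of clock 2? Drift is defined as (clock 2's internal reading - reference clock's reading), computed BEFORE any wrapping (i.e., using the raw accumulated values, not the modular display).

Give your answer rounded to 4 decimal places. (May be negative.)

After op 1 sync(3): ref=0.0000 raw=[0.0000 0.0000 0.0000 0.0000]
After op 2 tick(7): ref=7.0000 raw=[10.5000 7.7000 14.0000 8.4000]
Drift of clock 2 after op 2: 14.0000 - 7.0000 = 7.0000

Answer: 7.0000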